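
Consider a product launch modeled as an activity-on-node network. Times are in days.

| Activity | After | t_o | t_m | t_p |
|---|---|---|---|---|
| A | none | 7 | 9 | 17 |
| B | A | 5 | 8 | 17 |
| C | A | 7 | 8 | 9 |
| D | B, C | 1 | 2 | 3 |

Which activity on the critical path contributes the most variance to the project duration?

te_A = (7 + 4·9 + 17)/6 = 60/6 = 10; σ²_A = ((17−7)/6)² = 2.778
te_B = (5 + 4·8 + 17)/6 = 54/6 = 9; σ²_B = ((17−5)/6)² = 4.000
te_C = (7 + 4·8 + 9)/6 = 48/6 = 8; σ²_C = ((9−7)/6)² = 0.111
te_D = (1 + 4·2 + 3)/6 = 12/6 = 2; σ²_D = ((3−1)/6)² = 0.111

Forward pass:
ES_A = 0; EF_A = 10
ES_B = 10; EF_B = 10+9 = 19
ES_C = 10; EF_C = 10+8 = 18
ES_D = max(EF_B=19, EF_C=18) = 19; EF_D = 19+2 = 21
Expected project duration μ = 21 days. Critical path: A → B → D.

Variances on critical path: σ²_A=2.778, σ²_B=4.000, σ²_D=0.111.
Largest is σ²_B = 4.000.

B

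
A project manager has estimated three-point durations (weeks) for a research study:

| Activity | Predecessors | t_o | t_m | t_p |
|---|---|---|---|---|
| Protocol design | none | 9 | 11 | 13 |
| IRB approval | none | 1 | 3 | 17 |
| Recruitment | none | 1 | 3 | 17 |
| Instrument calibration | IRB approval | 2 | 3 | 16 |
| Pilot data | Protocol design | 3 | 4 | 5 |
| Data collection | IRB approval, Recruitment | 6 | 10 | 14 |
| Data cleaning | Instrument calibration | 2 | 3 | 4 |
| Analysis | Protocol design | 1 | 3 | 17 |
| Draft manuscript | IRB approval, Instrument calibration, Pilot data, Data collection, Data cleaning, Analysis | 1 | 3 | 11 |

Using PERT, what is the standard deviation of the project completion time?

te_Protocol design = (9 + 4·11 + 13)/6 = 66/6 = 11; σ²_Protocol design = ((13−9)/6)² = 0.444
te_IRB approval = (1 + 4·3 + 17)/6 = 30/6 = 5; σ²_IRB approval = ((17−1)/6)² = 7.111
te_Recruitment = (1 + 4·3 + 17)/6 = 30/6 = 5; σ²_Recruitment = ((17−1)/6)² = 7.111
te_Instrument calibration = (2 + 4·3 + 16)/6 = 30/6 = 5; σ²_Instrument calibration = ((16−2)/6)² = 5.444
te_Pilot data = (3 + 4·4 + 5)/6 = 24/6 = 4; σ²_Pilot data = ((5−3)/6)² = 0.111
te_Data collection = (6 + 4·10 + 14)/6 = 60/6 = 10; σ²_Data collection = ((14−6)/6)² = 1.778
te_Data cleaning = (2 + 4·3 + 4)/6 = 18/6 = 3; σ²_Data cleaning = ((4−2)/6)² = 0.111
te_Analysis = (1 + 4·3 + 17)/6 = 30/6 = 5; σ²_Analysis = ((17−1)/6)² = 7.111
te_Draft manuscript = (1 + 4·3 + 11)/6 = 24/6 = 4; σ²_Draft manuscript = ((11−1)/6)² = 2.778

Forward pass:
ES_Protocol design = 0; EF_Protocol design = 11
ES_IRB approval = 0; EF_IRB approval = 5
ES_Recruitment = 0; EF_Recruitment = 5
ES_Instrument calibration = 5; EF_Instrument calibration = 5+5 = 10
ES_Pilot data = 11; EF_Pilot data = 11+4 = 15
ES_Data collection = max(EF_IRB approval=5, EF_Recruitment=5) = 5; EF_Data collection = 5+10 = 15
ES_Data cleaning = 10; EF_Data cleaning = 10+3 = 13
ES_Analysis = 11; EF_Analysis = 11+5 = 16
ES_Draft manuscript = max(EF_IRB approval=5, EF_Instrument calibration=10, EF_Pilot data=15, EF_Data collection=15, EF_Data cleaning=13, EF_Analysis=16) = 16; EF_Draft manuscript = 16+4 = 20
Expected project duration μ = 20 weeks. Critical path: Protocol design → Analysis → Draft manuscript.

Variance along critical path = 0.444 + 7.111 + 2.778 = 10.333
σ = √10.333 = 3.215 weeks

3.21 weeks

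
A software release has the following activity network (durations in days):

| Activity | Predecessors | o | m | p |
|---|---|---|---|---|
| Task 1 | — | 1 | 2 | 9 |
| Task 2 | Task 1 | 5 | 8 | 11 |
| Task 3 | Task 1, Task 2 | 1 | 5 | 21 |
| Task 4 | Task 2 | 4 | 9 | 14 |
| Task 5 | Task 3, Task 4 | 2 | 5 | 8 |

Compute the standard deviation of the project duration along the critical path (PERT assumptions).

te_Task 1 = (1 + 4·2 + 9)/6 = 18/6 = 3; σ²_Task 1 = ((9−1)/6)² = 1.778
te_Task 2 = (5 + 4·8 + 11)/6 = 48/6 = 8; σ²_Task 2 = ((11−5)/6)² = 1.000
te_Task 3 = (1 + 4·5 + 21)/6 = 42/6 = 7; σ²_Task 3 = ((21−1)/6)² = 11.111
te_Task 4 = (4 + 4·9 + 14)/6 = 54/6 = 9; σ²_Task 4 = ((14−4)/6)² = 2.778
te_Task 5 = (2 + 4·5 + 8)/6 = 30/6 = 5; σ²_Task 5 = ((8−2)/6)² = 1.000

Forward pass:
ES_Task 1 = 0; EF_Task 1 = 3
ES_Task 2 = 3; EF_Task 2 = 3+8 = 11
ES_Task 3 = max(EF_Task 1=3, EF_Task 2=11) = 11; EF_Task 3 = 11+7 = 18
ES_Task 4 = 11; EF_Task 4 = 11+9 = 20
ES_Task 5 = max(EF_Task 3=18, EF_Task 4=20) = 20; EF_Task 5 = 20+5 = 25
Expected project duration μ = 25 days. Critical path: Task 1 → Task 2 → Task 4 → Task 5.

Variance along critical path = 1.778 + 1.000 + 2.778 + 1.000 = 6.556
σ = √6.556 = 2.560 days

2.56 days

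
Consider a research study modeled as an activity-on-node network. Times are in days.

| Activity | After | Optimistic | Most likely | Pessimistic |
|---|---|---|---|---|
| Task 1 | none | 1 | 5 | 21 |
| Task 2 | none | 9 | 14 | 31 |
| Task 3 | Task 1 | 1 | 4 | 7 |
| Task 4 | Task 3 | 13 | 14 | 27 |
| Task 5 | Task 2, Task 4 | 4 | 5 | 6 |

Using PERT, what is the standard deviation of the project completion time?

te_Task 1 = (1 + 4·5 + 21)/6 = 42/6 = 7; σ²_Task 1 = ((21−1)/6)² = 11.111
te_Task 2 = (9 + 4·14 + 31)/6 = 96/6 = 16; σ²_Task 2 = ((31−9)/6)² = 13.444
te_Task 3 = (1 + 4·4 + 7)/6 = 24/6 = 4; σ²_Task 3 = ((7−1)/6)² = 1.000
te_Task 4 = (13 + 4·14 + 27)/6 = 96/6 = 16; σ²_Task 4 = ((27−13)/6)² = 5.444
te_Task 5 = (4 + 4·5 + 6)/6 = 30/6 = 5; σ²_Task 5 = ((6−4)/6)² = 0.111

Forward pass:
ES_Task 1 = 0; EF_Task 1 = 7
ES_Task 2 = 0; EF_Task 2 = 16
ES_Task 3 = 7; EF_Task 3 = 7+4 = 11
ES_Task 4 = 11; EF_Task 4 = 11+16 = 27
ES_Task 5 = max(EF_Task 2=16, EF_Task 4=27) = 27; EF_Task 5 = 27+5 = 32
Expected project duration μ = 32 days. Critical path: Task 1 → Task 3 → Task 4 → Task 5.

Variance along critical path = 11.111 + 1.000 + 5.444 + 0.111 = 17.667
σ = √17.667 = 4.203 days

4.20 days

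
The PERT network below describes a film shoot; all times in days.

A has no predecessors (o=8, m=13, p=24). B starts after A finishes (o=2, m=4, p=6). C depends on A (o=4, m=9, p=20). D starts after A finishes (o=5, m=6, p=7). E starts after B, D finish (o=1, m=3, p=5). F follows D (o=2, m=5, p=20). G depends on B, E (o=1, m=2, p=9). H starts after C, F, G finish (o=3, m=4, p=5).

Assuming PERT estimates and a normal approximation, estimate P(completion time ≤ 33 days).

te_A = (8 + 4·13 + 24)/6 = 84/6 = 14; σ²_A = ((24−8)/6)² = 7.111
te_B = (2 + 4·4 + 6)/6 = 24/6 = 4; σ²_B = ((6−2)/6)² = 0.444
te_C = (4 + 4·9 + 20)/6 = 60/6 = 10; σ²_C = ((20−4)/6)² = 7.111
te_D = (5 + 4·6 + 7)/6 = 36/6 = 6; σ²_D = ((7−5)/6)² = 0.111
te_E = (1 + 4·3 + 5)/6 = 18/6 = 3; σ²_E = ((5−1)/6)² = 0.444
te_F = (2 + 4·5 + 20)/6 = 42/6 = 7; σ²_F = ((20−2)/6)² = 9.000
te_G = (1 + 4·2 + 9)/6 = 18/6 = 3; σ²_G = ((9−1)/6)² = 1.778
te_H = (3 + 4·4 + 5)/6 = 24/6 = 4; σ²_H = ((5−3)/6)² = 0.111

Forward pass:
ES_A = 0; EF_A = 14
ES_B = 14; EF_B = 14+4 = 18
ES_C = 14; EF_C = 14+10 = 24
ES_D = 14; EF_D = 14+6 = 20
ES_E = max(EF_B=18, EF_D=20) = 20; EF_E = 20+3 = 23
ES_F = 20; EF_F = 20+7 = 27
ES_G = max(EF_B=18, EF_E=23) = 23; EF_G = 23+3 = 26
ES_H = max(EF_C=24, EF_F=27, EF_G=26) = 27; EF_H = 27+4 = 31
Expected project duration μ = 31 days. Critical path: A → D → F → H.

Variance along critical path = 7.111 + 0.111 + 9.000 + 0.111 = 16.333; σ = √16.333 = 4.041 days.
Z = (33 − 31) / 4.041 = 0.495
P(T ≤ 33) = Φ(0.495) ≈ 0.690

0.690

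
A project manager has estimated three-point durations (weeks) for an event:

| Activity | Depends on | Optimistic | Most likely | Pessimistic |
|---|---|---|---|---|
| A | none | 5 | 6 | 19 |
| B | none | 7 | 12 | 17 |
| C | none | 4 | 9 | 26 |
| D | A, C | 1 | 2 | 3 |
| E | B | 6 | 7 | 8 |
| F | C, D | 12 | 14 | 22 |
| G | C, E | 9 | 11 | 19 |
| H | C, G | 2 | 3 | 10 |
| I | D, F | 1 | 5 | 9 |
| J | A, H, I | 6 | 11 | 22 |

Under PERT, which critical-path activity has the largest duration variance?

J

te_A = (5 + 4·6 + 19)/6 = 48/6 = 8; σ²_A = ((19−5)/6)² = 5.444
te_B = (7 + 4·12 + 17)/6 = 72/6 = 12; σ²_B = ((17−7)/6)² = 2.778
te_C = (4 + 4·9 + 26)/6 = 66/6 = 11; σ²_C = ((26−4)/6)² = 13.444
te_D = (1 + 4·2 + 3)/6 = 12/6 = 2; σ²_D = ((3−1)/6)² = 0.111
te_E = (6 + 4·7 + 8)/6 = 42/6 = 7; σ²_E = ((8−6)/6)² = 0.111
te_F = (12 + 4·14 + 22)/6 = 90/6 = 15; σ²_F = ((22−12)/6)² = 2.778
te_G = (9 + 4·11 + 19)/6 = 72/6 = 12; σ²_G = ((19−9)/6)² = 2.778
te_H = (2 + 4·3 + 10)/6 = 24/6 = 4; σ²_H = ((10−2)/6)² = 1.778
te_I = (1 + 4·5 + 9)/6 = 30/6 = 5; σ²_I = ((9−1)/6)² = 1.778
te_J = (6 + 4·11 + 22)/6 = 72/6 = 12; σ²_J = ((22−6)/6)² = 7.111

Forward pass:
ES_A = 0; EF_A = 8
ES_B = 0; EF_B = 12
ES_C = 0; EF_C = 11
ES_D = max(EF_A=8, EF_C=11) = 11; EF_D = 11+2 = 13
ES_E = 12; EF_E = 12+7 = 19
ES_F = max(EF_C=11, EF_D=13) = 13; EF_F = 13+15 = 28
ES_G = max(EF_C=11, EF_E=19) = 19; EF_G = 19+12 = 31
ES_H = max(EF_C=11, EF_G=31) = 31; EF_H = 31+4 = 35
ES_I = max(EF_D=13, EF_F=28) = 28; EF_I = 28+5 = 33
ES_J = max(EF_A=8, EF_H=35, EF_I=33) = 35; EF_J = 35+12 = 47
Expected project duration μ = 47 weeks. Critical path: B → E → G → H → J.

Variances on critical path: σ²_B=2.778, σ²_E=0.111, σ²_G=2.778, σ²_H=1.778, σ²_J=7.111.
Largest is σ²_J = 7.111.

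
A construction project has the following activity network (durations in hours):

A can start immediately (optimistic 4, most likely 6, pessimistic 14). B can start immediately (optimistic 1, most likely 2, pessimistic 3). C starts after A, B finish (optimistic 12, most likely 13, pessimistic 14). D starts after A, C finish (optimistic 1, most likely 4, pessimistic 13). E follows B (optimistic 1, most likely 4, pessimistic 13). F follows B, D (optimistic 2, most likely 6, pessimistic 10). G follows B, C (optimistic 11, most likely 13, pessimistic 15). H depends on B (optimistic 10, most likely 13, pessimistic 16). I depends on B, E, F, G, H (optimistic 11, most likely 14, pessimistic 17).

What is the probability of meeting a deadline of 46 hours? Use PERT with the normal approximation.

0.315

te_A = (4 + 4·6 + 14)/6 = 42/6 = 7; σ²_A = ((14−4)/6)² = 2.778
te_B = (1 + 4·2 + 3)/6 = 12/6 = 2; σ²_B = ((3−1)/6)² = 0.111
te_C = (12 + 4·13 + 14)/6 = 78/6 = 13; σ²_C = ((14−12)/6)² = 0.111
te_D = (1 + 4·4 + 13)/6 = 30/6 = 5; σ²_D = ((13−1)/6)² = 4.000
te_E = (1 + 4·4 + 13)/6 = 30/6 = 5; σ²_E = ((13−1)/6)² = 4.000
te_F = (2 + 4·6 + 10)/6 = 36/6 = 6; σ²_F = ((10−2)/6)² = 1.778
te_G = (11 + 4·13 + 15)/6 = 78/6 = 13; σ²_G = ((15−11)/6)² = 0.444
te_H = (10 + 4·13 + 16)/6 = 78/6 = 13; σ²_H = ((16−10)/6)² = 1.000
te_I = (11 + 4·14 + 17)/6 = 84/6 = 14; σ²_I = ((17−11)/6)² = 1.000

Forward pass:
ES_A = 0; EF_A = 7
ES_B = 0; EF_B = 2
ES_C = max(EF_A=7, EF_B=2) = 7; EF_C = 7+13 = 20
ES_D = max(EF_A=7, EF_C=20) = 20; EF_D = 20+5 = 25
ES_E = 2; EF_E = 2+5 = 7
ES_F = max(EF_B=2, EF_D=25) = 25; EF_F = 25+6 = 31
ES_G = max(EF_B=2, EF_C=20) = 20; EF_G = 20+13 = 33
ES_H = 2; EF_H = 2+13 = 15
ES_I = max(EF_B=2, EF_E=7, EF_F=31, EF_G=33, EF_H=15) = 33; EF_I = 33+14 = 47
Expected project duration μ = 47 hours. Critical path: A → C → G → I.

Variance along critical path = 2.778 + 0.111 + 0.444 + 1.000 = 4.333; σ = √4.333 = 2.082 hours.
Z = (46 − 47) / 2.082 = -0.480
P(T ≤ 46) = Φ(-0.480) ≈ 0.315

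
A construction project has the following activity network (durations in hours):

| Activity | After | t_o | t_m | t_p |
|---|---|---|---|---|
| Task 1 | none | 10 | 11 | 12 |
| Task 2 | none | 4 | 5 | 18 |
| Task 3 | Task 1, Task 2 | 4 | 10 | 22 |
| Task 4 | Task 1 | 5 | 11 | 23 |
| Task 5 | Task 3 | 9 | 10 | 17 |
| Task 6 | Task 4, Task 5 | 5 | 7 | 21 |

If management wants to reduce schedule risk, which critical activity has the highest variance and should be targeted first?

Task 3

te_Task 1 = (10 + 4·11 + 12)/6 = 66/6 = 11; σ²_Task 1 = ((12−10)/6)² = 0.111
te_Task 2 = (4 + 4·5 + 18)/6 = 42/6 = 7; σ²_Task 2 = ((18−4)/6)² = 5.444
te_Task 3 = (4 + 4·10 + 22)/6 = 66/6 = 11; σ²_Task 3 = ((22−4)/6)² = 9.000
te_Task 4 = (5 + 4·11 + 23)/6 = 72/6 = 12; σ²_Task 4 = ((23−5)/6)² = 9.000
te_Task 5 = (9 + 4·10 + 17)/6 = 66/6 = 11; σ²_Task 5 = ((17−9)/6)² = 1.778
te_Task 6 = (5 + 4·7 + 21)/6 = 54/6 = 9; σ²_Task 6 = ((21−5)/6)² = 7.111

Forward pass:
ES_Task 1 = 0; EF_Task 1 = 11
ES_Task 2 = 0; EF_Task 2 = 7
ES_Task 3 = max(EF_Task 1=11, EF_Task 2=7) = 11; EF_Task 3 = 11+11 = 22
ES_Task 4 = 11; EF_Task 4 = 11+12 = 23
ES_Task 5 = 22; EF_Task 5 = 22+11 = 33
ES_Task 6 = max(EF_Task 4=23, EF_Task 5=33) = 33; EF_Task 6 = 33+9 = 42
Expected project duration μ = 42 hours. Critical path: Task 1 → Task 3 → Task 5 → Task 6.

Variances on critical path: σ²_Task 1=0.111, σ²_Task 3=9.000, σ²_Task 5=1.778, σ²_Task 6=7.111.
Largest is σ²_Task 3 = 9.000.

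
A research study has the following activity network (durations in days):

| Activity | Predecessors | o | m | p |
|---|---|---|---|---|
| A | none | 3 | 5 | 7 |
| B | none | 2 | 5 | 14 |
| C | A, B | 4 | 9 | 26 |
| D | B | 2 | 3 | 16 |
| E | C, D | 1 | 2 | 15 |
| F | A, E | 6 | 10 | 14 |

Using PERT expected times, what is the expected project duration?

te_A = (3 + 4·5 + 7)/6 = 30/6 = 5
te_B = (2 + 4·5 + 14)/6 = 36/6 = 6
te_C = (4 + 4·9 + 26)/6 = 66/6 = 11
te_D = (2 + 4·3 + 16)/6 = 30/6 = 5
te_E = (1 + 4·2 + 15)/6 = 24/6 = 4
te_F = (6 + 4·10 + 14)/6 = 60/6 = 10

Forward pass:
ES_A = 0; EF_A = 5
ES_B = 0; EF_B = 6
ES_C = max(EF_A=5, EF_B=6) = 6; EF_C = 6+11 = 17
ES_D = 6; EF_D = 6+5 = 11
ES_E = max(EF_C=17, EF_D=11) = 17; EF_E = 17+4 = 21
ES_F = max(EF_A=5, EF_E=21) = 21; EF_F = 21+10 = 31
Expected project duration μ = 31 days. Critical path: B → C → E → F.

31 days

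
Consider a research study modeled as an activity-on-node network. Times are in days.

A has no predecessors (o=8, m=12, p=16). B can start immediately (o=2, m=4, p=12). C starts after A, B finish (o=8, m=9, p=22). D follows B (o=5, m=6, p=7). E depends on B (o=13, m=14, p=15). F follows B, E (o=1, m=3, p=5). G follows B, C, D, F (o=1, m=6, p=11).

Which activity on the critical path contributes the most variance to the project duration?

C

te_A = (8 + 4·12 + 16)/6 = 72/6 = 12; σ²_A = ((16−8)/6)² = 1.778
te_B = (2 + 4·4 + 12)/6 = 30/6 = 5; σ²_B = ((12−2)/6)² = 2.778
te_C = (8 + 4·9 + 22)/6 = 66/6 = 11; σ²_C = ((22−8)/6)² = 5.444
te_D = (5 + 4·6 + 7)/6 = 36/6 = 6; σ²_D = ((7−5)/6)² = 0.111
te_E = (13 + 4·14 + 15)/6 = 84/6 = 14; σ²_E = ((15−13)/6)² = 0.111
te_F = (1 + 4·3 + 5)/6 = 18/6 = 3; σ²_F = ((5−1)/6)² = 0.444
te_G = (1 + 4·6 + 11)/6 = 36/6 = 6; σ²_G = ((11−1)/6)² = 2.778

Forward pass:
ES_A = 0; EF_A = 12
ES_B = 0; EF_B = 5
ES_C = max(EF_A=12, EF_B=5) = 12; EF_C = 12+11 = 23
ES_D = 5; EF_D = 5+6 = 11
ES_E = 5; EF_E = 5+14 = 19
ES_F = max(EF_B=5, EF_E=19) = 19; EF_F = 19+3 = 22
ES_G = max(EF_B=5, EF_C=23, EF_D=11, EF_F=22) = 23; EF_G = 23+6 = 29
Expected project duration μ = 29 days. Critical path: A → C → G.

Variances on critical path: σ²_A=1.778, σ²_C=5.444, σ²_G=2.778.
Largest is σ²_C = 5.444.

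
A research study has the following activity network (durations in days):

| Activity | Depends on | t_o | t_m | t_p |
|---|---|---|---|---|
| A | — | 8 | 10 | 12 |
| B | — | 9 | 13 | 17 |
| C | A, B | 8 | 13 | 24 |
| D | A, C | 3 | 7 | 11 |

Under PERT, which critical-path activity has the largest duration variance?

C

te_A = (8 + 4·10 + 12)/6 = 60/6 = 10; σ²_A = ((12−8)/6)² = 0.444
te_B = (9 + 4·13 + 17)/6 = 78/6 = 13; σ²_B = ((17−9)/6)² = 1.778
te_C = (8 + 4·13 + 24)/6 = 84/6 = 14; σ²_C = ((24−8)/6)² = 7.111
te_D = (3 + 4·7 + 11)/6 = 42/6 = 7; σ²_D = ((11−3)/6)² = 1.778

Forward pass:
ES_A = 0; EF_A = 10
ES_B = 0; EF_B = 13
ES_C = max(EF_A=10, EF_B=13) = 13; EF_C = 13+14 = 27
ES_D = max(EF_A=10, EF_C=27) = 27; EF_D = 27+7 = 34
Expected project duration μ = 34 days. Critical path: B → C → D.

Variances on critical path: σ²_B=1.778, σ²_C=7.111, σ²_D=1.778.
Largest is σ²_C = 7.111.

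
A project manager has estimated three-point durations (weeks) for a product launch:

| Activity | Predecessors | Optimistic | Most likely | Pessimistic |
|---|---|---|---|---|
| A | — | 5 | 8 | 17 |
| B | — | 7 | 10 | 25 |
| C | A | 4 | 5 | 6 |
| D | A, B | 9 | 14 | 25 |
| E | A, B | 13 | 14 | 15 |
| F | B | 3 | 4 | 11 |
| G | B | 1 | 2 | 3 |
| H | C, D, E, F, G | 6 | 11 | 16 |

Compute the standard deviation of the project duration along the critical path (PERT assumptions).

te_A = (5 + 4·8 + 17)/6 = 54/6 = 9; σ²_A = ((17−5)/6)² = 4.000
te_B = (7 + 4·10 + 25)/6 = 72/6 = 12; σ²_B = ((25−7)/6)² = 9.000
te_C = (4 + 4·5 + 6)/6 = 30/6 = 5; σ²_C = ((6−4)/6)² = 0.111
te_D = (9 + 4·14 + 25)/6 = 90/6 = 15; σ²_D = ((25−9)/6)² = 7.111
te_E = (13 + 4·14 + 15)/6 = 84/6 = 14; σ²_E = ((15−13)/6)² = 0.111
te_F = (3 + 4·4 + 11)/6 = 30/6 = 5; σ²_F = ((11−3)/6)² = 1.778
te_G = (1 + 4·2 + 3)/6 = 12/6 = 2; σ²_G = ((3−1)/6)² = 0.111
te_H = (6 + 4·11 + 16)/6 = 66/6 = 11; σ²_H = ((16−6)/6)² = 2.778

Forward pass:
ES_A = 0; EF_A = 9
ES_B = 0; EF_B = 12
ES_C = 9; EF_C = 9+5 = 14
ES_D = max(EF_A=9, EF_B=12) = 12; EF_D = 12+15 = 27
ES_E = max(EF_A=9, EF_B=12) = 12; EF_E = 12+14 = 26
ES_F = 12; EF_F = 12+5 = 17
ES_G = 12; EF_G = 12+2 = 14
ES_H = max(EF_C=14, EF_D=27, EF_E=26, EF_F=17, EF_G=14) = 27; EF_H = 27+11 = 38
Expected project duration μ = 38 weeks. Critical path: B → D → H.

Variance along critical path = 9.000 + 7.111 + 2.778 = 18.889
σ = √18.889 = 4.346 weeks

4.35 weeks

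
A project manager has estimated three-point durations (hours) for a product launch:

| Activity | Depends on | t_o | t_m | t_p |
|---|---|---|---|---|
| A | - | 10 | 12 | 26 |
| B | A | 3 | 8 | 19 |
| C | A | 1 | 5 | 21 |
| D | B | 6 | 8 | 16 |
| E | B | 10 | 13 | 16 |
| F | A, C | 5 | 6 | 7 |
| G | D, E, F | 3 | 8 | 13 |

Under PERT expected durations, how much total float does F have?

te_A = (10 + 4·12 + 26)/6 = 84/6 = 14
te_B = (3 + 4·8 + 19)/6 = 54/6 = 9
te_C = (1 + 4·5 + 21)/6 = 42/6 = 7
te_D = (6 + 4·8 + 16)/6 = 54/6 = 9
te_E = (10 + 4·13 + 16)/6 = 78/6 = 13
te_F = (5 + 4·6 + 7)/6 = 36/6 = 6
te_G = (3 + 4·8 + 13)/6 = 48/6 = 8

Forward pass:
ES_A = 0; EF_A = 14
ES_B = 14; EF_B = 14+9 = 23
ES_C = 14; EF_C = 14+7 = 21
ES_D = 23; EF_D = 23+9 = 32
ES_E = 23; EF_E = 23+13 = 36
ES_F = max(EF_A=14, EF_C=21) = 21; EF_F = 21+6 = 27
ES_G = max(EF_D=32, EF_E=36, EF_F=27) = 36; EF_G = 36+8 = 44
Expected project duration μ = 44 hours. Critical path: A → B → E → G.

Backward pass:
LF_G = 44; LS_G = 44−8 = 36
LF_F = LS_G = 36; LS_F = 36−6 = 30
LF_E = LS_G = 36; LS_E = 36−13 = 23
LF_D = LS_G = 36; LS_D = 36−9 = 27
LF_C = LS_F = 30; LS_C = 30−7 = 23
LF_B = min(LS_D=27, LS_E=23) = 23; LS_B = 23−9 = 14
LF_A = min(LS_B=14, LS_C=23, LS_F=30) = 14; LS_A = 14−14 = 0
Slack_F = LS_F − ES_F = 30 − 21 = 9

9 hours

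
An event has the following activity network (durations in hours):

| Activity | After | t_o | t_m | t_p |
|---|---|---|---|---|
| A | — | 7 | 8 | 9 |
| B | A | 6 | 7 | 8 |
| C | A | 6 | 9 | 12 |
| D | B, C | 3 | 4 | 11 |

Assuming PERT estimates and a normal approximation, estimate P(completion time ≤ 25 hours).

0.961

te_A = (7 + 4·8 + 9)/6 = 48/6 = 8; σ²_A = ((9−7)/6)² = 0.111
te_B = (6 + 4·7 + 8)/6 = 42/6 = 7; σ²_B = ((8−6)/6)² = 0.111
te_C = (6 + 4·9 + 12)/6 = 54/6 = 9; σ²_C = ((12−6)/6)² = 1.000
te_D = (3 + 4·4 + 11)/6 = 30/6 = 5; σ²_D = ((11−3)/6)² = 1.778

Forward pass:
ES_A = 0; EF_A = 8
ES_B = 8; EF_B = 8+7 = 15
ES_C = 8; EF_C = 8+9 = 17
ES_D = max(EF_B=15, EF_C=17) = 17; EF_D = 17+5 = 22
Expected project duration μ = 22 hours. Critical path: A → C → D.

Variance along critical path = 0.111 + 1.000 + 1.778 = 2.889; σ = √2.889 = 1.700 hours.
Z = (25 − 22) / 1.700 = 1.765
P(T ≤ 25) = Φ(1.765) ≈ 0.961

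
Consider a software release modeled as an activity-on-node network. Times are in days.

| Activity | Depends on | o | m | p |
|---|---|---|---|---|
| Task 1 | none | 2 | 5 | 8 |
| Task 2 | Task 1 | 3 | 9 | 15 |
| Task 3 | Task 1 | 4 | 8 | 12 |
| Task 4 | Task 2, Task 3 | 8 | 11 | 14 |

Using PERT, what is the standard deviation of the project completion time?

te_Task 1 = (2 + 4·5 + 8)/6 = 30/6 = 5; σ²_Task 1 = ((8−2)/6)² = 1.000
te_Task 2 = (3 + 4·9 + 15)/6 = 54/6 = 9; σ²_Task 2 = ((15−3)/6)² = 4.000
te_Task 3 = (4 + 4·8 + 12)/6 = 48/6 = 8; σ²_Task 3 = ((12−4)/6)² = 1.778
te_Task 4 = (8 + 4·11 + 14)/6 = 66/6 = 11; σ²_Task 4 = ((14−8)/6)² = 1.000

Forward pass:
ES_Task 1 = 0; EF_Task 1 = 5
ES_Task 2 = 5; EF_Task 2 = 5+9 = 14
ES_Task 3 = 5; EF_Task 3 = 5+8 = 13
ES_Task 4 = max(EF_Task 2=14, EF_Task 3=13) = 14; EF_Task 4 = 14+11 = 25
Expected project duration μ = 25 days. Critical path: Task 1 → Task 2 → Task 4.

Variance along critical path = 1.000 + 4.000 + 1.000 = 6.000
σ = √6.000 = 2.449 days

2.45 days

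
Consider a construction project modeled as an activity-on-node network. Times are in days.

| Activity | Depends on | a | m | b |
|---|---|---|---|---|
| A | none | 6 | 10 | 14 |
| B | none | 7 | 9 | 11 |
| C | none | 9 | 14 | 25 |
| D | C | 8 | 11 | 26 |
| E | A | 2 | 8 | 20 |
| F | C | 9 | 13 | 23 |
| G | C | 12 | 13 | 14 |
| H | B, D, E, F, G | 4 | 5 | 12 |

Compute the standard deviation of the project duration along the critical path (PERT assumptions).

te_A = (6 + 4·10 + 14)/6 = 60/6 = 10; σ²_A = ((14−6)/6)² = 1.778
te_B = (7 + 4·9 + 11)/6 = 54/6 = 9; σ²_B = ((11−7)/6)² = 0.444
te_C = (9 + 4·14 + 25)/6 = 90/6 = 15; σ²_C = ((25−9)/6)² = 7.111
te_D = (8 + 4·11 + 26)/6 = 78/6 = 13; σ²_D = ((26−8)/6)² = 9.000
te_E = (2 + 4·8 + 20)/6 = 54/6 = 9; σ²_E = ((20−2)/6)² = 9.000
te_F = (9 + 4·13 + 23)/6 = 84/6 = 14; σ²_F = ((23−9)/6)² = 5.444
te_G = (12 + 4·13 + 14)/6 = 78/6 = 13; σ²_G = ((14−12)/6)² = 0.111
te_H = (4 + 4·5 + 12)/6 = 36/6 = 6; σ²_H = ((12−4)/6)² = 1.778

Forward pass:
ES_A = 0; EF_A = 10
ES_B = 0; EF_B = 9
ES_C = 0; EF_C = 15
ES_D = 15; EF_D = 15+13 = 28
ES_E = 10; EF_E = 10+9 = 19
ES_F = 15; EF_F = 15+14 = 29
ES_G = 15; EF_G = 15+13 = 28
ES_H = max(EF_B=9, EF_D=28, EF_E=19, EF_F=29, EF_G=28) = 29; EF_H = 29+6 = 35
Expected project duration μ = 35 days. Critical path: C → F → H.

Variance along critical path = 7.111 + 5.444 + 1.778 = 14.333
σ = √14.333 = 3.786 days

3.79 days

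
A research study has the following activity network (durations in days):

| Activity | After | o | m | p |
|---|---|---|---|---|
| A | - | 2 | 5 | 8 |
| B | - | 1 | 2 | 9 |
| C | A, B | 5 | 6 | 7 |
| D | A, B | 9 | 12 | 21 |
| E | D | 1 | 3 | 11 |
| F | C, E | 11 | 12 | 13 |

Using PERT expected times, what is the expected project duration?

te_A = (2 + 4·5 + 8)/6 = 30/6 = 5
te_B = (1 + 4·2 + 9)/6 = 18/6 = 3
te_C = (5 + 4·6 + 7)/6 = 36/6 = 6
te_D = (9 + 4·12 + 21)/6 = 78/6 = 13
te_E = (1 + 4·3 + 11)/6 = 24/6 = 4
te_F = (11 + 4·12 + 13)/6 = 72/6 = 12

Forward pass:
ES_A = 0; EF_A = 5
ES_B = 0; EF_B = 3
ES_C = max(EF_A=5, EF_B=3) = 5; EF_C = 5+6 = 11
ES_D = max(EF_A=5, EF_B=3) = 5; EF_D = 5+13 = 18
ES_E = 18; EF_E = 18+4 = 22
ES_F = max(EF_C=11, EF_E=22) = 22; EF_F = 22+12 = 34
Expected project duration μ = 34 days. Critical path: A → D → E → F.

34 days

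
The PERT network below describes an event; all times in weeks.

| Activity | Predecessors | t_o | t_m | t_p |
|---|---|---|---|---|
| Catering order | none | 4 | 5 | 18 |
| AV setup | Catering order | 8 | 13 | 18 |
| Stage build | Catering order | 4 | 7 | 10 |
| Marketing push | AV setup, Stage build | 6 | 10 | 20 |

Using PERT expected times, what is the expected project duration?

te_Catering order = (4 + 4·5 + 18)/6 = 42/6 = 7
te_AV setup = (8 + 4·13 + 18)/6 = 78/6 = 13
te_Stage build = (4 + 4·7 + 10)/6 = 42/6 = 7
te_Marketing push = (6 + 4·10 + 20)/6 = 66/6 = 11

Forward pass:
ES_Catering order = 0; EF_Catering order = 7
ES_AV setup = 7; EF_AV setup = 7+13 = 20
ES_Stage build = 7; EF_Stage build = 7+7 = 14
ES_Marketing push = max(EF_AV setup=20, EF_Stage build=14) = 20; EF_Marketing push = 20+11 = 31
Expected project duration μ = 31 weeks. Critical path: Catering order → AV setup → Marketing push.

31 weeks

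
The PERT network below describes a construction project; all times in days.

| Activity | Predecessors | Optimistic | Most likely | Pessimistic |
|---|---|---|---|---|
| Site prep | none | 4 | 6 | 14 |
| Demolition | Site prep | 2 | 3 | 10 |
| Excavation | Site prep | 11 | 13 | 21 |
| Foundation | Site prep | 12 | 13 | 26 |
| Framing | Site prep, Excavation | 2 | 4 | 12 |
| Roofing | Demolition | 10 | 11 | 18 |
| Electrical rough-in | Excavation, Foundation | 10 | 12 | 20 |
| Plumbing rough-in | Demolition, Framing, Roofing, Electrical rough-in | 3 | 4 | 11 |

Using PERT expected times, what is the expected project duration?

te_Site prep = (4 + 4·6 + 14)/6 = 42/6 = 7
te_Demolition = (2 + 4·3 + 10)/6 = 24/6 = 4
te_Excavation = (11 + 4·13 + 21)/6 = 84/6 = 14
te_Foundation = (12 + 4·13 + 26)/6 = 90/6 = 15
te_Framing = (2 + 4·4 + 12)/6 = 30/6 = 5
te_Roofing = (10 + 4·11 + 18)/6 = 72/6 = 12
te_Electrical rough-in = (10 + 4·12 + 20)/6 = 78/6 = 13
te_Plumbing rough-in = (3 + 4·4 + 11)/6 = 30/6 = 5

Forward pass:
ES_Site prep = 0; EF_Site prep = 7
ES_Demolition = 7; EF_Demolition = 7+4 = 11
ES_Excavation = 7; EF_Excavation = 7+14 = 21
ES_Foundation = 7; EF_Foundation = 7+15 = 22
ES_Framing = max(EF_Site prep=7, EF_Excavation=21) = 21; EF_Framing = 21+5 = 26
ES_Roofing = 11; EF_Roofing = 11+12 = 23
ES_Electrical rough-in = max(EF_Excavation=21, EF_Foundation=22) = 22; EF_Electrical rough-in = 22+13 = 35
ES_Plumbing rough-in = max(EF_Demolition=11, EF_Framing=26, EF_Roofing=23, EF_Electrical rough-in=35) = 35; EF_Plumbing rough-in = 35+5 = 40
Expected project duration μ = 40 days. Critical path: Site prep → Foundation → Electrical rough-in → Plumbing rough-in.

40 days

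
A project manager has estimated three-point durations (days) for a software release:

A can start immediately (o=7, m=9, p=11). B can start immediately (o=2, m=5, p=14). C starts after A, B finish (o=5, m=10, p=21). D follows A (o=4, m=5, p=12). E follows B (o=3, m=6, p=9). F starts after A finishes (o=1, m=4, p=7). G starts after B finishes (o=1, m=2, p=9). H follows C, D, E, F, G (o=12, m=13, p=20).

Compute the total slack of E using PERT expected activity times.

te_A = (7 + 4·9 + 11)/6 = 54/6 = 9
te_B = (2 + 4·5 + 14)/6 = 36/6 = 6
te_C = (5 + 4·10 + 21)/6 = 66/6 = 11
te_D = (4 + 4·5 + 12)/6 = 36/6 = 6
te_E = (3 + 4·6 + 9)/6 = 36/6 = 6
te_F = (1 + 4·4 + 7)/6 = 24/6 = 4
te_G = (1 + 4·2 + 9)/6 = 18/6 = 3
te_H = (12 + 4·13 + 20)/6 = 84/6 = 14

Forward pass:
ES_A = 0; EF_A = 9
ES_B = 0; EF_B = 6
ES_C = max(EF_A=9, EF_B=6) = 9; EF_C = 9+11 = 20
ES_D = 9; EF_D = 9+6 = 15
ES_E = 6; EF_E = 6+6 = 12
ES_F = 9; EF_F = 9+4 = 13
ES_G = 6; EF_G = 6+3 = 9
ES_H = max(EF_C=20, EF_D=15, EF_E=12, EF_F=13, EF_G=9) = 20; EF_H = 20+14 = 34
Expected project duration μ = 34 days. Critical path: A → C → H.

Backward pass:
LF_H = 34; LS_H = 34−14 = 20
LF_G = LS_H = 20; LS_G = 20−3 = 17
LF_F = LS_H = 20; LS_F = 20−4 = 16
LF_E = LS_H = 20; LS_E = 20−6 = 14
LF_D = LS_H = 20; LS_D = 20−6 = 14
LF_C = LS_H = 20; LS_C = 20−11 = 9
LF_B = min(LS_C=9, LS_E=14, LS_G=17) = 9; LS_B = 9−6 = 3
LF_A = min(LS_C=9, LS_D=14, LS_F=16) = 9; LS_A = 9−9 = 0
Slack_E = LS_E − ES_E = 14 − 6 = 8

8 days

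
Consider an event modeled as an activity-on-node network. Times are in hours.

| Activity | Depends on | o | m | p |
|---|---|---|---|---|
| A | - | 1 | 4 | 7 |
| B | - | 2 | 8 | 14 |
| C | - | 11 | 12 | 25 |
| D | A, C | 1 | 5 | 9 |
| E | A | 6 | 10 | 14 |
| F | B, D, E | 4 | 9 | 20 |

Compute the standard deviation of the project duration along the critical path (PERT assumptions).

3.79 hours

te_A = (1 + 4·4 + 7)/6 = 24/6 = 4; σ²_A = ((7−1)/6)² = 1.000
te_B = (2 + 4·8 + 14)/6 = 48/6 = 8; σ²_B = ((14−2)/6)² = 4.000
te_C = (11 + 4·12 + 25)/6 = 84/6 = 14; σ²_C = ((25−11)/6)² = 5.444
te_D = (1 + 4·5 + 9)/6 = 30/6 = 5; σ²_D = ((9−1)/6)² = 1.778
te_E = (6 + 4·10 + 14)/6 = 60/6 = 10; σ²_E = ((14−6)/6)² = 1.778
te_F = (4 + 4·9 + 20)/6 = 60/6 = 10; σ²_F = ((20−4)/6)² = 7.111

Forward pass:
ES_A = 0; EF_A = 4
ES_B = 0; EF_B = 8
ES_C = 0; EF_C = 14
ES_D = max(EF_A=4, EF_C=14) = 14; EF_D = 14+5 = 19
ES_E = 4; EF_E = 4+10 = 14
ES_F = max(EF_B=8, EF_D=19, EF_E=14) = 19; EF_F = 19+10 = 29
Expected project duration μ = 29 hours. Critical path: C → D → F.

Variance along critical path = 5.444 + 1.778 + 7.111 = 14.333
σ = √14.333 = 3.786 hours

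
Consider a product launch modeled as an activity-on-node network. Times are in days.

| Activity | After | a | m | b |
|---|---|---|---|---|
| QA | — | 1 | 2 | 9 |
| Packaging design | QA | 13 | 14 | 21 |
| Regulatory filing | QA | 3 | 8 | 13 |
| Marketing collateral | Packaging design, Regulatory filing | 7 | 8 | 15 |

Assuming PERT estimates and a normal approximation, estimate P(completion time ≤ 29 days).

0.807

te_QA = (1 + 4·2 + 9)/6 = 18/6 = 3; σ²_QA = ((9−1)/6)² = 1.778
te_Packaging design = (13 + 4·14 + 21)/6 = 90/6 = 15; σ²_Packaging design = ((21−13)/6)² = 1.778
te_Regulatory filing = (3 + 4·8 + 13)/6 = 48/6 = 8; σ²_Regulatory filing = ((13−3)/6)² = 2.778
te_Marketing collateral = (7 + 4·8 + 15)/6 = 54/6 = 9; σ²_Marketing collateral = ((15−7)/6)² = 1.778

Forward pass:
ES_QA = 0; EF_QA = 3
ES_Packaging design = 3; EF_Packaging design = 3+15 = 18
ES_Regulatory filing = 3; EF_Regulatory filing = 3+8 = 11
ES_Marketing collateral = max(EF_Packaging design=18, EF_Regulatory filing=11) = 18; EF_Marketing collateral = 18+9 = 27
Expected project duration μ = 27 days. Critical path: QA → Packaging design → Marketing collateral.

Variance along critical path = 1.778 + 1.778 + 1.778 = 5.333; σ = √5.333 = 2.309 days.
Z = (29 − 27) / 2.309 = 0.866
P(T ≤ 29) = Φ(0.866) ≈ 0.807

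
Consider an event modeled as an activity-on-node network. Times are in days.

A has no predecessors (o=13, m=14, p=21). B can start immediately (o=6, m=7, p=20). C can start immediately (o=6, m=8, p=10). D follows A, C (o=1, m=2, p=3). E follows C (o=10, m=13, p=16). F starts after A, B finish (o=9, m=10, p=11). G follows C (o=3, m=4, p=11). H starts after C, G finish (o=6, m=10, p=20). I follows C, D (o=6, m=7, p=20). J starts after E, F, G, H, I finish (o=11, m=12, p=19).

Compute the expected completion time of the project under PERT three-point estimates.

39 days

te_A = (13 + 4·14 + 21)/6 = 90/6 = 15
te_B = (6 + 4·7 + 20)/6 = 54/6 = 9
te_C = (6 + 4·8 + 10)/6 = 48/6 = 8
te_D = (1 + 4·2 + 3)/6 = 12/6 = 2
te_E = (10 + 4·13 + 16)/6 = 78/6 = 13
te_F = (9 + 4·10 + 11)/6 = 60/6 = 10
te_G = (3 + 4·4 + 11)/6 = 30/6 = 5
te_H = (6 + 4·10 + 20)/6 = 66/6 = 11
te_I = (6 + 4·7 + 20)/6 = 54/6 = 9
te_J = (11 + 4·12 + 19)/6 = 78/6 = 13

Forward pass:
ES_A = 0; EF_A = 15
ES_B = 0; EF_B = 9
ES_C = 0; EF_C = 8
ES_D = max(EF_A=15, EF_C=8) = 15; EF_D = 15+2 = 17
ES_E = 8; EF_E = 8+13 = 21
ES_F = max(EF_A=15, EF_B=9) = 15; EF_F = 15+10 = 25
ES_G = 8; EF_G = 8+5 = 13
ES_H = max(EF_C=8, EF_G=13) = 13; EF_H = 13+11 = 24
ES_I = max(EF_C=8, EF_D=17) = 17; EF_I = 17+9 = 26
ES_J = max(EF_E=21, EF_F=25, EF_G=13, EF_H=24, EF_I=26) = 26; EF_J = 26+13 = 39
Expected project duration μ = 39 days. Critical path: A → D → I → J.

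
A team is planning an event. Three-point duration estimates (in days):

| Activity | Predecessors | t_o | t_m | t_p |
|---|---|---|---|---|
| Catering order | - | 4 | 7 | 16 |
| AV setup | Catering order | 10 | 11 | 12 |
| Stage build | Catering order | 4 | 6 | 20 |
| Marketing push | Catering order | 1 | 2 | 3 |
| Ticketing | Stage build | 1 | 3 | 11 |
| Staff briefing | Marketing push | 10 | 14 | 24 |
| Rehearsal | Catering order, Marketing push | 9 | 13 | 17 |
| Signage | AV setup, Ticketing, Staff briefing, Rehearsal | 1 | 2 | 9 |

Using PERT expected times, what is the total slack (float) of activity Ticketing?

5 days

te_Catering order = (4 + 4·7 + 16)/6 = 48/6 = 8
te_AV setup = (10 + 4·11 + 12)/6 = 66/6 = 11
te_Stage build = (4 + 4·6 + 20)/6 = 48/6 = 8
te_Marketing push = (1 + 4·2 + 3)/6 = 12/6 = 2
te_Ticketing = (1 + 4·3 + 11)/6 = 24/6 = 4
te_Staff briefing = (10 + 4·14 + 24)/6 = 90/6 = 15
te_Rehearsal = (9 + 4·13 + 17)/6 = 78/6 = 13
te_Signage = (1 + 4·2 + 9)/6 = 18/6 = 3

Forward pass:
ES_Catering order = 0; EF_Catering order = 8
ES_AV setup = 8; EF_AV setup = 8+11 = 19
ES_Stage build = 8; EF_Stage build = 8+8 = 16
ES_Marketing push = 8; EF_Marketing push = 8+2 = 10
ES_Ticketing = 16; EF_Ticketing = 16+4 = 20
ES_Staff briefing = 10; EF_Staff briefing = 10+15 = 25
ES_Rehearsal = max(EF_Catering order=8, EF_Marketing push=10) = 10; EF_Rehearsal = 10+13 = 23
ES_Signage = max(EF_AV setup=19, EF_Ticketing=20, EF_Staff briefing=25, EF_Rehearsal=23) = 25; EF_Signage = 25+3 = 28
Expected project duration μ = 28 days. Critical path: Catering order → Marketing push → Staff briefing → Signage.

Backward pass:
LF_Signage = 28; LS_Signage = 28−3 = 25
LF_Rehearsal = LS_Signage = 25; LS_Rehearsal = 25−13 = 12
LF_Staff briefing = LS_Signage = 25; LS_Staff briefing = 25−15 = 10
LF_Ticketing = LS_Signage = 25; LS_Ticketing = 25−4 = 21
LF_Marketing push = min(LS_Staff briefing=10, LS_Rehearsal=12) = 10; LS_Marketing push = 10−2 = 8
LF_Stage build = LS_Ticketing = 21; LS_Stage build = 21−8 = 13
LF_AV setup = LS_Signage = 25; LS_AV setup = 25−11 = 14
LF_Catering order = min(LS_AV setup=14, LS_Stage build=13, LS_Marketing push=8, LS_Rehearsal=12) = 8; LS_Catering order = 8−8 = 0
Slack_Ticketing = LS_Ticketing − ES_Ticketing = 21 − 16 = 5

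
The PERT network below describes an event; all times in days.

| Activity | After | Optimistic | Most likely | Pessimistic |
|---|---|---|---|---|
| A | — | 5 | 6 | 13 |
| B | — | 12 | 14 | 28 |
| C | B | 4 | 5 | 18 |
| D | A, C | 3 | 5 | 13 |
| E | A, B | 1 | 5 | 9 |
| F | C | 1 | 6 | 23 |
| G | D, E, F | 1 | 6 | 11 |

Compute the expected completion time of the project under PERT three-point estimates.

te_A = (5 + 4·6 + 13)/6 = 42/6 = 7
te_B = (12 + 4·14 + 28)/6 = 96/6 = 16
te_C = (4 + 4·5 + 18)/6 = 42/6 = 7
te_D = (3 + 4·5 + 13)/6 = 36/6 = 6
te_E = (1 + 4·5 + 9)/6 = 30/6 = 5
te_F = (1 + 4·6 + 23)/6 = 48/6 = 8
te_G = (1 + 4·6 + 11)/6 = 36/6 = 6

Forward pass:
ES_A = 0; EF_A = 7
ES_B = 0; EF_B = 16
ES_C = 16; EF_C = 16+7 = 23
ES_D = max(EF_A=7, EF_C=23) = 23; EF_D = 23+6 = 29
ES_E = max(EF_A=7, EF_B=16) = 16; EF_E = 16+5 = 21
ES_F = 23; EF_F = 23+8 = 31
ES_G = max(EF_D=29, EF_E=21, EF_F=31) = 31; EF_G = 31+6 = 37
Expected project duration μ = 37 days. Critical path: B → C → F → G.

37 days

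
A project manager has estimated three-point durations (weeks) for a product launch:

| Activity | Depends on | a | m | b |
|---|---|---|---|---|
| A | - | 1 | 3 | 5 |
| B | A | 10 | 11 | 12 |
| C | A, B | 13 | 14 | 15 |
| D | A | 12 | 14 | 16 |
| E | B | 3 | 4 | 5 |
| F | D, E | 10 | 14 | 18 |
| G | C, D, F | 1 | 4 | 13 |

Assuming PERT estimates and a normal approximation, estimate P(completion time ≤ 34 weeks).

te_A = (1 + 4·3 + 5)/6 = 18/6 = 3; σ²_A = ((5−1)/6)² = 0.444
te_B = (10 + 4·11 + 12)/6 = 66/6 = 11; σ²_B = ((12−10)/6)² = 0.111
te_C = (13 + 4·14 + 15)/6 = 84/6 = 14; σ²_C = ((15−13)/6)² = 0.111
te_D = (12 + 4·14 + 16)/6 = 84/6 = 14; σ²_D = ((16−12)/6)² = 0.444
te_E = (3 + 4·4 + 5)/6 = 24/6 = 4; σ²_E = ((5−3)/6)² = 0.111
te_F = (10 + 4·14 + 18)/6 = 84/6 = 14; σ²_F = ((18−10)/6)² = 1.778
te_G = (1 + 4·4 + 13)/6 = 30/6 = 5; σ²_G = ((13−1)/6)² = 4.000

Forward pass:
ES_A = 0; EF_A = 3
ES_B = 3; EF_B = 3+11 = 14
ES_C = max(EF_A=3, EF_B=14) = 14; EF_C = 14+14 = 28
ES_D = 3; EF_D = 3+14 = 17
ES_E = 14; EF_E = 14+4 = 18
ES_F = max(EF_D=17, EF_E=18) = 18; EF_F = 18+14 = 32
ES_G = max(EF_C=28, EF_D=17, EF_F=32) = 32; EF_G = 32+5 = 37
Expected project duration μ = 37 weeks. Critical path: A → B → E → F → G.

Variance along critical path = 0.444 + 0.111 + 0.111 + 1.778 + 4.000 = 6.444; σ = √6.444 = 2.539 weeks.
Z = (34 − 37) / 2.539 = -1.182
P(T ≤ 34) = Φ(-1.182) ≈ 0.119

0.119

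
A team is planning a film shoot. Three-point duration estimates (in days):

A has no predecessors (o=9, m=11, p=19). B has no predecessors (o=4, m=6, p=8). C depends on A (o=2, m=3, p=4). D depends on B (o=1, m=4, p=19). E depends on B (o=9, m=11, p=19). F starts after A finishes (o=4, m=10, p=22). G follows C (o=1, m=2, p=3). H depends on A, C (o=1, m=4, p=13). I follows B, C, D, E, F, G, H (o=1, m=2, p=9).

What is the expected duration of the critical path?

te_A = (9 + 4·11 + 19)/6 = 72/6 = 12
te_B = (4 + 4·6 + 8)/6 = 36/6 = 6
te_C = (2 + 4·3 + 4)/6 = 18/6 = 3
te_D = (1 + 4·4 + 19)/6 = 36/6 = 6
te_E = (9 + 4·11 + 19)/6 = 72/6 = 12
te_F = (4 + 4·10 + 22)/6 = 66/6 = 11
te_G = (1 + 4·2 + 3)/6 = 12/6 = 2
te_H = (1 + 4·4 + 13)/6 = 30/6 = 5
te_I = (1 + 4·2 + 9)/6 = 18/6 = 3

Forward pass:
ES_A = 0; EF_A = 12
ES_B = 0; EF_B = 6
ES_C = 12; EF_C = 12+3 = 15
ES_D = 6; EF_D = 6+6 = 12
ES_E = 6; EF_E = 6+12 = 18
ES_F = 12; EF_F = 12+11 = 23
ES_G = 15; EF_G = 15+2 = 17
ES_H = max(EF_A=12, EF_C=15) = 15; EF_H = 15+5 = 20
ES_I = max(EF_B=6, EF_C=15, EF_D=12, EF_E=18, EF_F=23, EF_G=17, EF_H=20) = 23; EF_I = 23+3 = 26
Expected project duration μ = 26 days. Critical path: A → F → I.

26 days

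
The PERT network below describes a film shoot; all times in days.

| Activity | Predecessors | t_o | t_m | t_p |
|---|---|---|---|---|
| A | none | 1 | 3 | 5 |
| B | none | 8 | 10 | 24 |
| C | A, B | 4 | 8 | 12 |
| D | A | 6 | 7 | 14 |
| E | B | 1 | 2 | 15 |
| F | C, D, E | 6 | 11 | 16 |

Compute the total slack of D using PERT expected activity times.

9 days

te_A = (1 + 4·3 + 5)/6 = 18/6 = 3
te_B = (8 + 4·10 + 24)/6 = 72/6 = 12
te_C = (4 + 4·8 + 12)/6 = 48/6 = 8
te_D = (6 + 4·7 + 14)/6 = 48/6 = 8
te_E = (1 + 4·2 + 15)/6 = 24/6 = 4
te_F = (6 + 4·11 + 16)/6 = 66/6 = 11

Forward pass:
ES_A = 0; EF_A = 3
ES_B = 0; EF_B = 12
ES_C = max(EF_A=3, EF_B=12) = 12; EF_C = 12+8 = 20
ES_D = 3; EF_D = 3+8 = 11
ES_E = 12; EF_E = 12+4 = 16
ES_F = max(EF_C=20, EF_D=11, EF_E=16) = 20; EF_F = 20+11 = 31
Expected project duration μ = 31 days. Critical path: B → C → F.

Backward pass:
LF_F = 31; LS_F = 31−11 = 20
LF_E = LS_F = 20; LS_E = 20−4 = 16
LF_D = LS_F = 20; LS_D = 20−8 = 12
LF_C = LS_F = 20; LS_C = 20−8 = 12
LF_B = min(LS_C=12, LS_E=16) = 12; LS_B = 12−12 = 0
LF_A = min(LS_C=12, LS_D=12) = 12; LS_A = 12−3 = 9
Slack_D = LS_D − ES_D = 12 − 3 = 9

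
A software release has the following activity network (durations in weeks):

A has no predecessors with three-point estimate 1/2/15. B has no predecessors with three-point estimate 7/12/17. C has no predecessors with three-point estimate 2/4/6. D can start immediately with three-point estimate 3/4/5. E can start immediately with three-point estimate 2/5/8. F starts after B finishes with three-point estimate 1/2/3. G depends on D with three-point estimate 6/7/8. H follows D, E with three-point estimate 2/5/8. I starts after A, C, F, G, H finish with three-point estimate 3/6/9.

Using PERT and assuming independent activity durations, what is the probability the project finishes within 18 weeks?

te_A = (1 + 4·2 + 15)/6 = 24/6 = 4; σ²_A = ((15−1)/6)² = 5.444
te_B = (7 + 4·12 + 17)/6 = 72/6 = 12; σ²_B = ((17−7)/6)² = 2.778
te_C = (2 + 4·4 + 6)/6 = 24/6 = 4; σ²_C = ((6−2)/6)² = 0.444
te_D = (3 + 4·4 + 5)/6 = 24/6 = 4; σ²_D = ((5−3)/6)² = 0.111
te_E = (2 + 4·5 + 8)/6 = 30/6 = 5; σ²_E = ((8−2)/6)² = 1.000
te_F = (1 + 4·2 + 3)/6 = 12/6 = 2; σ²_F = ((3−1)/6)² = 0.111
te_G = (6 + 4·7 + 8)/6 = 42/6 = 7; σ²_G = ((8−6)/6)² = 0.111
te_H = (2 + 4·5 + 8)/6 = 30/6 = 5; σ²_H = ((8−2)/6)² = 1.000
te_I = (3 + 4·6 + 9)/6 = 36/6 = 6; σ²_I = ((9−3)/6)² = 1.000

Forward pass:
ES_A = 0; EF_A = 4
ES_B = 0; EF_B = 12
ES_C = 0; EF_C = 4
ES_D = 0; EF_D = 4
ES_E = 0; EF_E = 5
ES_F = 12; EF_F = 12+2 = 14
ES_G = 4; EF_G = 4+7 = 11
ES_H = max(EF_D=4, EF_E=5) = 5; EF_H = 5+5 = 10
ES_I = max(EF_A=4, EF_C=4, EF_F=14, EF_G=11, EF_H=10) = 14; EF_I = 14+6 = 20
Expected project duration μ = 20 weeks. Critical path: B → F → I.

Variance along critical path = 2.778 + 0.111 + 1.000 = 3.889; σ = √3.889 = 1.972 weeks.
Z = (18 − 20) / 1.972 = -1.014
P(T ≤ 18) = Φ(-1.014) ≈ 0.155

0.155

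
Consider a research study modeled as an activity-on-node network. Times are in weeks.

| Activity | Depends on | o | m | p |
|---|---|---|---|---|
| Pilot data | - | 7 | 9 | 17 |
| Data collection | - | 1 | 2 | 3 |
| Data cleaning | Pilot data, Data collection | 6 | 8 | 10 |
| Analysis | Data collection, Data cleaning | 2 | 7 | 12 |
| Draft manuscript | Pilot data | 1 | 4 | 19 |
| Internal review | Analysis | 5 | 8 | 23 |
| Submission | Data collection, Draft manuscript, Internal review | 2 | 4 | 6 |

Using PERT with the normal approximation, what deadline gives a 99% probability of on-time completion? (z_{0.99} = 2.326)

48.1 weeks

te_Pilot data = (7 + 4·9 + 17)/6 = 60/6 = 10; σ²_Pilot data = ((17−7)/6)² = 2.778
te_Data collection = (1 + 4·2 + 3)/6 = 12/6 = 2; σ²_Data collection = ((3−1)/6)² = 0.111
te_Data cleaning = (6 + 4·8 + 10)/6 = 48/6 = 8; σ²_Data cleaning = ((10−6)/6)² = 0.444
te_Analysis = (2 + 4·7 + 12)/6 = 42/6 = 7; σ²_Analysis = ((12−2)/6)² = 2.778
te_Draft manuscript = (1 + 4·4 + 19)/6 = 36/6 = 6; σ²_Draft manuscript = ((19−1)/6)² = 9.000
te_Internal review = (5 + 4·8 + 23)/6 = 60/6 = 10; σ²_Internal review = ((23−5)/6)² = 9.000
te_Submission = (2 + 4·4 + 6)/6 = 24/6 = 4; σ²_Submission = ((6−2)/6)² = 0.444

Forward pass:
ES_Pilot data = 0; EF_Pilot data = 10
ES_Data collection = 0; EF_Data collection = 2
ES_Data cleaning = max(EF_Pilot data=10, EF_Data collection=2) = 10; EF_Data cleaning = 10+8 = 18
ES_Analysis = max(EF_Data collection=2, EF_Data cleaning=18) = 18; EF_Analysis = 18+7 = 25
ES_Draft manuscript = 10; EF_Draft manuscript = 10+6 = 16
ES_Internal review = 25; EF_Internal review = 25+10 = 35
ES_Submission = max(EF_Data collection=2, EF_Draft manuscript=16, EF_Internal review=35) = 35; EF_Submission = 35+4 = 39
Expected project duration μ = 39 weeks. Critical path: Pilot data → Data cleaning → Analysis → Internal review → Submission.

Variance along critical path = 2.778 + 0.444 + 2.778 + 9.000 + 0.444 = 15.444; σ = 3.930 weeks.
D = μ + z·σ = 39 + 2.326·3.930 = 48.1 weeks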